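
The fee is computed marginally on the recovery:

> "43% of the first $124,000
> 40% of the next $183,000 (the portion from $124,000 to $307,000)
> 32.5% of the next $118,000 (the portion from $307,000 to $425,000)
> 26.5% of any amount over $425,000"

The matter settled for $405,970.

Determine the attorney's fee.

$158,685.25

First $124,000 at 43% = $53,320.00
Next $183,000 at 40% = $73,200.00
Remaining $98,970 at 32.5% = $32,165.25
Fee: $53,320.00 + $73,200.00 + $32,165.25 = $158,685.25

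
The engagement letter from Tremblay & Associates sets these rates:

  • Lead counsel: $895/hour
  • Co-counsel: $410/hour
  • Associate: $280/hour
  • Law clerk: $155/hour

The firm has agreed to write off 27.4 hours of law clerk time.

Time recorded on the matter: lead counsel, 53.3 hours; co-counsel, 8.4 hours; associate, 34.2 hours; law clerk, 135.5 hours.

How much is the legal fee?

Lead counsel: 53.3 × $895 = $47,703.50
Co-counsel: 8.4 × $410 = $3,444.00
Associate: 34.2 × $280 = $9,576.00
Law clerk: 135.5 × $155 = $21,002.50
Subtotal: $81,726.00
Write-off: 27.4 × $155 = $4,247.00
Total: $81,726.00 − $4,247.00 = $77,479.00

$77,479.00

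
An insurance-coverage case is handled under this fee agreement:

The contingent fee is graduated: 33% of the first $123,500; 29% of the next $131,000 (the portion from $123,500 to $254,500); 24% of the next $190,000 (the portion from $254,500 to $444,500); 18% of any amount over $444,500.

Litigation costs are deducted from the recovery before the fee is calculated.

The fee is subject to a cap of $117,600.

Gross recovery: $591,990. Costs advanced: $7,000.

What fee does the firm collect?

Fee base (net of costs): $591,990 − $7,000 = $584,990
First $123,500 at 33% = $40,755.00
Next $131,000 at 29% = $37,990.00
Next $190,000 at 24% = $45,600.00
Remaining $140,490 at 18% = $25,288.20
Fee: $40,755.00 + $37,990.00 + $45,600.00 + $25,288.20 = $149,633.20
$149,633.20 exceeds the $117,600 cap, so the fee is capped at $117,600.00.

$117,600.00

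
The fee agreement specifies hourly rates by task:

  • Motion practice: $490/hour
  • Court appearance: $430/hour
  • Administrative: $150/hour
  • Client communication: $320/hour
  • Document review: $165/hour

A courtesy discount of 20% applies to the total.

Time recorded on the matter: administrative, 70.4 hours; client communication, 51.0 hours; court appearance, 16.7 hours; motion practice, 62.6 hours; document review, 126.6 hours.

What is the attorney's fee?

Motion practice: 62.6 × $490 = $30,674.00
Court appearance: 16.7 × $430 = $7,181.00
Administrative: 70.4 × $150 = $10,560.00
Client communication: 51.0 × $320 = $16,320.00
Document review: 126.6 × $165 = $20,889.00
Subtotal: $85,624.00
Less 20% discount: −$17,124.80
Total: $85,624.00 − $17,124.80 = $68,499.20

$68,499.20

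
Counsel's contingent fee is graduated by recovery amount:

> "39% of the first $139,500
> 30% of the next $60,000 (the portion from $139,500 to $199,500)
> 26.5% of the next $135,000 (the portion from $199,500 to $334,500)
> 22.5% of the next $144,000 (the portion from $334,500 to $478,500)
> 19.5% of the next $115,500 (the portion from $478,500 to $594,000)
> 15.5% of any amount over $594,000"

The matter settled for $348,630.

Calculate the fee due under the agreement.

$111,359.25

First $139,500 at 39% = $54,405.00
Next $60,000 at 30% = $18,000.00
Next $135,000 at 26.5% = $35,775.00
Remaining $14,130 at 22.5% = $3,179.25
Fee: $54,405.00 + $18,000.00 + $35,775.00 + $3,179.25 = $111,359.25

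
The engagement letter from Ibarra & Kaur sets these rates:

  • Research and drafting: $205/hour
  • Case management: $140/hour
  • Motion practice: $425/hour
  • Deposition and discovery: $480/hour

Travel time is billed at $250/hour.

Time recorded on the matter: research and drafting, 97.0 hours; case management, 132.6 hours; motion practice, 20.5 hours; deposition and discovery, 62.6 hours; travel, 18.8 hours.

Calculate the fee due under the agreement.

$81,909.50

Research and drafting: 97.0 × $205 = $19,885.00
Case management: 132.6 × $140 = $18,564.00
Motion practice: 20.5 × $425 = $8,712.50
Deposition and discovery: 62.6 × $480 = $30,048.00
Subtotal: $19,885.00 + $18,564.00 + $8,712.50 + $30,048.00 = $77,209.50
Travel: 18.8 × $250 = $4,700.00
Total: $77,209.50 + $4,700.00 = $81,909.50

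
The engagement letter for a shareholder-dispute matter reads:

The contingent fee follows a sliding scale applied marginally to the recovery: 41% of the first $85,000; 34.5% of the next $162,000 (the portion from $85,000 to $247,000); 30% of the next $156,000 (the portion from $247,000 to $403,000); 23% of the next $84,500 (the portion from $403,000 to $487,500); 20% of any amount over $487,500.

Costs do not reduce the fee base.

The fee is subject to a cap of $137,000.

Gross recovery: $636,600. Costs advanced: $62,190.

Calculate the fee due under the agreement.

$137,000.00

Fee base is the gross recovery, $636,600; costs are reimbursed separately.
First $85,000 at 41% = $34,850.00
Next $162,000 at 34.5% = $55,890.00
Next $156,000 at 30% = $46,800.00
Next $84,500 at 23% = $19,435.00
Remaining $149,100 at 20% = $29,820.00
Fee: $34,850.00 + $55,890.00 + $46,800.00 + $19,435.00 + $29,820.00 = $186,795.00
$186,795.00 exceeds the $137,000 cap, so the fee is capped at $137,000.00.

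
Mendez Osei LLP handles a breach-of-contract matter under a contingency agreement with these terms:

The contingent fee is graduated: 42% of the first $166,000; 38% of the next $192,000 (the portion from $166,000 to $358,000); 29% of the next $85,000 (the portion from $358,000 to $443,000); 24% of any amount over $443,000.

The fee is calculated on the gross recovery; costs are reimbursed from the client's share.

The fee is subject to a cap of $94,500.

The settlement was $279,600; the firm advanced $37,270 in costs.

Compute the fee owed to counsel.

$94,500.00

Fee base is the gross recovery, $279,600; costs are reimbursed separately.
First $166,000 at 42% = $69,720.00
Remaining $113,600 at 38% = $43,168.00
Fee: $69,720.00 + $43,168.00 = $112,888.00
$112,888.00 exceeds the $94,500 cap, so the fee is capped at $94,500.00.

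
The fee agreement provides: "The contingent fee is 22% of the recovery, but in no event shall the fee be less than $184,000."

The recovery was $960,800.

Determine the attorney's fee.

22% of $960,800 = $211,376.00
That exceeds the $184,000 minimum.

$211,376.00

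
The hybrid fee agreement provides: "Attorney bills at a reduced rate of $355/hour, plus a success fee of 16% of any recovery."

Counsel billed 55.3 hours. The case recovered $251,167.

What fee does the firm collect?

Hourly: 55.3 × $355 = $19,631.50
Success fee: 16% of $251,167 = $40,186.72
Total: $19,631.50 + $40,186.72 = $59,818.22

$59,818.22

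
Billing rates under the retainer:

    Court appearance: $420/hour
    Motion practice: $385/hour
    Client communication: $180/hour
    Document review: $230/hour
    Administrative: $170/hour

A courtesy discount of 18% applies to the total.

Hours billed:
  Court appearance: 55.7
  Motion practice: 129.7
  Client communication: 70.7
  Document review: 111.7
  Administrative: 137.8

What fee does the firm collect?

$110,840.63

Court appearance: 55.7 × $420 = $23,394.00
Motion practice: 129.7 × $385 = $49,934.50
Client communication: 70.7 × $180 = $12,726.00
Document review: 111.7 × $230 = $25,691.00
Administrative: 137.8 × $170 = $23,426.00
Subtotal: $135,171.50
Less 18% discount: −$24,330.87
Total: $135,171.50 − $24,330.87 = $110,840.63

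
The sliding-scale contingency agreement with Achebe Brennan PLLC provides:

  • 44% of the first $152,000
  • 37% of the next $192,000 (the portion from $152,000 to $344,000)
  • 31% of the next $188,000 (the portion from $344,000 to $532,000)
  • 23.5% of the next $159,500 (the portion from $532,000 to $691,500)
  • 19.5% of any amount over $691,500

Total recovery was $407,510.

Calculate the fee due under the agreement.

First $152,000 at 44% = $66,880.00
Next $192,000 at 37% = $71,040.00
Remaining $63,510 at 31% = $19,688.10
Fee: $66,880.00 + $71,040.00 + $19,688.10 = $157,608.10

$157,608.10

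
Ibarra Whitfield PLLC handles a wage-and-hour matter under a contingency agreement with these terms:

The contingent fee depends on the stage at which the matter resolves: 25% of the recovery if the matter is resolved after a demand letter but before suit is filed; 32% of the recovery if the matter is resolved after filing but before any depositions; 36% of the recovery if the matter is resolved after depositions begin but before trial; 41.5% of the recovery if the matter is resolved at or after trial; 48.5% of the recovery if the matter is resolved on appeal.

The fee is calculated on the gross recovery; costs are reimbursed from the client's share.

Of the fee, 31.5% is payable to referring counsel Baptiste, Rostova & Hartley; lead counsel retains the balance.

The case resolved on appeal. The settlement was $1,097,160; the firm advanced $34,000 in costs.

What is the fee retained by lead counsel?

$364,503.98

Fee base is the gross recovery, $1,097,160; costs are reimbursed separately.
The matter resolved on appeal, so the 48.5% rate applies.
$1,097,160 × 48.5% = $532,122.60
Referral share: 31.5% of $532,122.60 = $167,618.62; lead counsel retains $532,122.60 − $167,618.62 = $364,503.98.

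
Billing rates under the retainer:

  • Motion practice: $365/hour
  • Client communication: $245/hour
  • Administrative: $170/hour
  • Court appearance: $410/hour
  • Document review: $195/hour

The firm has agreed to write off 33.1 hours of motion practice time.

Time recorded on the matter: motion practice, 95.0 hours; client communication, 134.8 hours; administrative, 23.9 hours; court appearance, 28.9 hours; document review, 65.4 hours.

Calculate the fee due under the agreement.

$84,284.50

Motion practice: 95.0 × $365 = $34,675.00
Client communication: 134.8 × $245 = $33,026.00
Administrative: 23.9 × $170 = $4,063.00
Court appearance: 28.9 × $410 = $11,849.00
Document review: 65.4 × $195 = $12,753.00
Subtotal: $96,366.00
Write-off: 33.1 × $365 = $12,081.50
Total: $96,366.00 − $12,081.50 = $84,284.50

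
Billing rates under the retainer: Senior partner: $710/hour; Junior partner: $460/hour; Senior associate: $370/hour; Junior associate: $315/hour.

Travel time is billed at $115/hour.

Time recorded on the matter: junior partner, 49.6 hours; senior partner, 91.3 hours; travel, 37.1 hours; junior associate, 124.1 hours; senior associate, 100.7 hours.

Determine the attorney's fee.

Senior partner: 91.3 × $710 = $64,823.00
Junior partner: 49.6 × $460 = $22,816.00
Senior associate: 100.7 × $370 = $37,259.00
Junior associate: 124.1 × $315 = $39,091.50
Subtotal: $64,823.00 + $22,816.00 + $37,259.00 + $39,091.50 = $163,989.50
Travel: 37.1 × $115 = $4,266.50
Total: $163,989.50 + $4,266.50 = $168,256.00

$168,256.00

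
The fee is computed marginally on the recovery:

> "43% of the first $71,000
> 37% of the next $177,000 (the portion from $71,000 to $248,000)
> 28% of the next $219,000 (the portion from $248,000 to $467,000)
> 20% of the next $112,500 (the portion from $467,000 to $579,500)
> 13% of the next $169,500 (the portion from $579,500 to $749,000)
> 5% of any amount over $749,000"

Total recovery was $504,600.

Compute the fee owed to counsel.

First $71,000 at 43% = $30,530.00
Next $177,000 at 37% = $65,490.00
Next $219,000 at 28% = $61,320.00
Remaining $37,600 at 20% = $7,520.00
Fee: $30,530.00 + $65,490.00 + $61,320.00 + $7,520.00 = $164,860.00

$164,860.00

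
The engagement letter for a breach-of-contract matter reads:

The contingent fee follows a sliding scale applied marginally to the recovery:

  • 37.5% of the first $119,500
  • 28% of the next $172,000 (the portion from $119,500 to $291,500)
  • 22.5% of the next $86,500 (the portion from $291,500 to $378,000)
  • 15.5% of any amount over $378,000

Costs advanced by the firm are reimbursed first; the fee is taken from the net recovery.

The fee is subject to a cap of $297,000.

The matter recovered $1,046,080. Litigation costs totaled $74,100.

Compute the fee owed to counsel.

Fee base (net of costs): $1,046,080 − $74,100 = $971,980
First $119,500 at 37.5% = $44,812.50
Next $172,000 at 28% = $48,160.00
Next $86,500 at 22.5% = $19,462.50
Remaining $593,980 at 15.5% = $92,066.90
Fee: $44,812.50 + $48,160.00 + $19,462.50 + $92,066.90 = $204,501.90
$204,501.90 is under the $297,000 cap.

$204,501.90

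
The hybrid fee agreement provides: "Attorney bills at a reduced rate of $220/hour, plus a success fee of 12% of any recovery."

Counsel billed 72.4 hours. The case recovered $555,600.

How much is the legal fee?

$82,600.00

Hourly: 72.4 × $220 = $15,928.00
Success fee: 12% of $555,600 = $66,672.00
Total: $15,928.00 + $66,672.00 = $82,600.00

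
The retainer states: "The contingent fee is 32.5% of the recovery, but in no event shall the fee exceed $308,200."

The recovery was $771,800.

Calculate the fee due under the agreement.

$250,835.00

32.5% of $771,800 = $250,835.00
That is under the $308,200 cap.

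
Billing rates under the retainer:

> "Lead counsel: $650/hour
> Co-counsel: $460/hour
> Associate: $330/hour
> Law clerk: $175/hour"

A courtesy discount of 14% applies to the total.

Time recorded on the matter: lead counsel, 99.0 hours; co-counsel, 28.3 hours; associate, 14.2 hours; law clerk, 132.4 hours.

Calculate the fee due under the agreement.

Lead counsel: 99.0 × $650 = $64,350.00
Co-counsel: 28.3 × $460 = $13,018.00
Associate: 14.2 × $330 = $4,686.00
Law clerk: 132.4 × $175 = $23,170.00
Subtotal: $105,224.00
Less 14% discount: −$14,731.36
Total: $105,224.00 − $14,731.36 = $90,492.64

$90,492.64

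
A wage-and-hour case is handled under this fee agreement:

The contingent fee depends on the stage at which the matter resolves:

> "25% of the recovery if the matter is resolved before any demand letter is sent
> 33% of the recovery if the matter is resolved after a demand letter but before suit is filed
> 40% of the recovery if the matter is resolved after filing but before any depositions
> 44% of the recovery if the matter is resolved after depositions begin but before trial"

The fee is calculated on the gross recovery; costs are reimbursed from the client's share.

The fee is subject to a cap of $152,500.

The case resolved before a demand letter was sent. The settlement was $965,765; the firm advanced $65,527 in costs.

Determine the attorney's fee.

Fee base is the gross recovery, $965,765; costs are reimbursed separately.
The matter resolved before a demand letter was sent, so the 25% rate applies.
$965,765 × 25% = $241,441.25
$241,441.25 exceeds the $152,500 cap, so the fee is capped at $152,500.00.

$152,500.00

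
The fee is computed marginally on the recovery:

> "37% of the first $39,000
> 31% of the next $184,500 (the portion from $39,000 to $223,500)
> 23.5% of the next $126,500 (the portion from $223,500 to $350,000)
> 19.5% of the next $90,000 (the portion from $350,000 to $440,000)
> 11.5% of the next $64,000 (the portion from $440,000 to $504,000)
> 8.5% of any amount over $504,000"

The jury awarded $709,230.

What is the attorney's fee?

$143,707.05

First $39,000 at 37% = $14,430.00
Next $184,500 at 31% = $57,195.00
Next $126,500 at 23.5% = $29,727.50
Next $90,000 at 19.5% = $17,550.00
Next $64,000 at 11.5% = $7,360.00
Remaining $205,230 at 8.5% = $17,444.55
Fee: $14,430.00 + $57,195.00 + $29,727.50 + $17,550.00 + $7,360.00 + $17,444.55 = $143,707.05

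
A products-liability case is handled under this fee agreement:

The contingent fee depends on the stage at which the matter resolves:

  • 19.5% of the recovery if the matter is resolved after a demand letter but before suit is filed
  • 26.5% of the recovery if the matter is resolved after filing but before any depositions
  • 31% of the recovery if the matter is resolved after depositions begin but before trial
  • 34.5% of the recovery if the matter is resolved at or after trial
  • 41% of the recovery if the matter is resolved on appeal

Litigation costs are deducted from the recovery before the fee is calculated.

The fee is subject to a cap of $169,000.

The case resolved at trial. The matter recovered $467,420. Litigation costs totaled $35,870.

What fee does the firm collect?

Fee base (net of costs): $467,420 − $35,870 = $431,550
The matter resolved at trial, so the 34.5% rate applies.
$431,550 × 34.5% = $148,884.75
$148,884.75 is under the $169,000 cap.

$148,884.75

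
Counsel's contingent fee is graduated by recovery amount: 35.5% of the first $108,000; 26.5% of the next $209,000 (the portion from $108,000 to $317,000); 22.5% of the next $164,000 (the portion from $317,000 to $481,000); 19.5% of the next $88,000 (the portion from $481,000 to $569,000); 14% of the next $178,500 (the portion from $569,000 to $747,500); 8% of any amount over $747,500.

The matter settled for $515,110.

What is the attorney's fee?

$137,276.45

First $108,000 at 35.5% = $38,340.00
Next $209,000 at 26.5% = $55,385.00
Next $164,000 at 22.5% = $36,900.00
Remaining $34,110 at 19.5% = $6,651.45
Fee: $38,340.00 + $55,385.00 + $36,900.00 + $6,651.45 = $137,276.45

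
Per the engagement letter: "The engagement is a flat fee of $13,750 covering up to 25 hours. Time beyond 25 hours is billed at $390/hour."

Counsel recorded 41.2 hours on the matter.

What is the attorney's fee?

$20,068.00

Flat fee: $13,750.00
Excess hours: 41.2 − 25 = 16.2
Overrun: 16.2 × $390 = $6,318.00
Total: $13,750.00 + $6,318.00 = $20,068.00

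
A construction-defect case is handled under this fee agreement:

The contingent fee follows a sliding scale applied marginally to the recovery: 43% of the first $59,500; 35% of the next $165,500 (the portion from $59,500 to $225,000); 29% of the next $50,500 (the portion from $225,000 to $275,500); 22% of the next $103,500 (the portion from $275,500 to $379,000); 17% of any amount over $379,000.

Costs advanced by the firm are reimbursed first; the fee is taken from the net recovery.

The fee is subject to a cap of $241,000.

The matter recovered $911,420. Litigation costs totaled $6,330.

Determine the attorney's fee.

Fee base (net of costs): $911,420 − $6,330 = $905,090
First $59,500 at 43% = $25,585.00
Next $165,500 at 35% = $57,925.00
Next $50,500 at 29% = $14,645.00
Next $103,500 at 22% = $22,770.00
Remaining $526,090 at 17% = $89,435.30
Fee: $25,585.00 + $57,925.00 + $14,645.00 + $22,770.00 + $89,435.30 = $210,360.30
$210,360.30 is under the $241,000 cap.

$210,360.30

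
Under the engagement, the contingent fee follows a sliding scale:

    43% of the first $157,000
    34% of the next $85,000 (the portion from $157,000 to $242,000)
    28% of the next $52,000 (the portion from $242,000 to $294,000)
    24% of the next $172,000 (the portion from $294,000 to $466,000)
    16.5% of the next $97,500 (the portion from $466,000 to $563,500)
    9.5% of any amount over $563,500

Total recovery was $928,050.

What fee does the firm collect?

First $157,000 at 43% = $67,510.00
Next $85,000 at 34% = $28,900.00
Next $52,000 at 28% = $14,560.00
Next $172,000 at 24% = $41,280.00
Next $97,500 at 16.5% = $16,087.50
Remaining $364,550 at 9.5% = $34,632.25
Fee: $67,510.00 + $28,900.00 + $14,560.00 + $41,280.00 + $16,087.50 + $34,632.25 = $202,969.75

$202,969.75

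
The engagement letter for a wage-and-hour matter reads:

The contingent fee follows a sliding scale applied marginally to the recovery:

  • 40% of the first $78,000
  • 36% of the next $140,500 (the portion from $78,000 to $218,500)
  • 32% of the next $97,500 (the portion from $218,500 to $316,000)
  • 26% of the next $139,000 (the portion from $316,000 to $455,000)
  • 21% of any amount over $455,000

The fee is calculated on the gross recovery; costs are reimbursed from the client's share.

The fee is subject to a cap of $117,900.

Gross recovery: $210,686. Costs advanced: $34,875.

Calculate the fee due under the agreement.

$78,966.96

Fee base is the gross recovery, $210,686; costs are reimbursed separately.
First $78,000 at 40% = $31,200.00
Remaining $132,686 at 36% = $47,766.96
Fee: $31,200.00 + $47,766.96 = $78,966.96
$78,966.96 is under the $117,900 cap.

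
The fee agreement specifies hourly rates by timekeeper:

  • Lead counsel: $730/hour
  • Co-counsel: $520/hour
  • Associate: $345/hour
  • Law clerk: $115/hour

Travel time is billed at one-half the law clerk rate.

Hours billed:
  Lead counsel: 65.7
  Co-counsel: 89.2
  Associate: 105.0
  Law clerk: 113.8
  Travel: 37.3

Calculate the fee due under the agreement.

Lead counsel: 65.7 × $730 = $47,961.00
Co-counsel: 89.2 × $520 = $46,384.00
Associate: 105.0 × $345 = $36,225.00
Law clerk: 113.8 × $115 = $13,087.00
Subtotal: $47,961.00 + $46,384.00 + $36,225.00 + $13,087.00 = $143,657.00
Travel: 37.3 × ($115 ÷ 2) = 37.3 × $57.50 = $2,144.75
Total: $143,657.00 + $2,144.75 = $145,801.75

$145,801.75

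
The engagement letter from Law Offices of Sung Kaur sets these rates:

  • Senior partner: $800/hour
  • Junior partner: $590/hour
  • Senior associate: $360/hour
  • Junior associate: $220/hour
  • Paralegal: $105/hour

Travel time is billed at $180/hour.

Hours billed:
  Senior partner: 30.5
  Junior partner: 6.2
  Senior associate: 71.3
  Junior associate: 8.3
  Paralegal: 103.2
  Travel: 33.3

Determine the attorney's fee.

Senior partner: 30.5 × $800 = $24,400.00
Junior partner: 6.2 × $590 = $3,658.00
Senior associate: 71.3 × $360 = $25,668.00
Junior associate: 8.3 × $220 = $1,826.00
Paralegal: 103.2 × $105 = $10,836.00
Subtotal: $24,400.00 + $3,658.00 + $25,668.00 + $1,826.00 + $10,836.00 = $66,388.00
Travel: 33.3 × $180 = $5,994.00
Total: $66,388.00 + $5,994.00 = $72,382.00

$72,382.00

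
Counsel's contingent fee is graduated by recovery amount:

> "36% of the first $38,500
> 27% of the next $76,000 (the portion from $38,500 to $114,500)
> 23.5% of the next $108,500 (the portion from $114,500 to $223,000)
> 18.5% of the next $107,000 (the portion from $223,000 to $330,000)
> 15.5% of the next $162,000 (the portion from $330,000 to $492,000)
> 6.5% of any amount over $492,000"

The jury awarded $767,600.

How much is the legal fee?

$122,696.50

First $38,500 at 36% = $13,860.00
Next $76,000 at 27% = $20,520.00
Next $108,500 at 23.5% = $25,497.50
Next $107,000 at 18.5% = $19,795.00
Next $162,000 at 15.5% = $25,110.00
Remaining $275,600 at 6.5% = $17,914.00
Fee: $13,860.00 + $20,520.00 + $25,497.50 + $19,795.00 + $25,110.00 + $17,914.00 = $122,696.50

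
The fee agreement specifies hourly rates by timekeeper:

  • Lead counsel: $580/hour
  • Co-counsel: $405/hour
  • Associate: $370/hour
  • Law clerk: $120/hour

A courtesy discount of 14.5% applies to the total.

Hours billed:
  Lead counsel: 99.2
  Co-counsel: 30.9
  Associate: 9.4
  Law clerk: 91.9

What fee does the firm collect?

Lead counsel: 99.2 × $580 = $57,536.00
Co-counsel: 30.9 × $405 = $12,514.50
Associate: 9.4 × $370 = $3,478.00
Law clerk: 91.9 × $120 = $11,028.00
Subtotal: $84,556.50
Less 14.5% discount: −$12,260.69
Total: $84,556.50 − $12,260.69 = $72,295.81

$72,295.81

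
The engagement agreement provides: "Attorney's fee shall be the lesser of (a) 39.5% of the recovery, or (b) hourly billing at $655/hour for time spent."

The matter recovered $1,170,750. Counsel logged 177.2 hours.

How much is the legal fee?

$116,066.00

(a) 39.5% of $1,170,750 = $462,446.25
(b) 177.2 × $655 = $116,066.00
The lesser is (b): $116,066.00.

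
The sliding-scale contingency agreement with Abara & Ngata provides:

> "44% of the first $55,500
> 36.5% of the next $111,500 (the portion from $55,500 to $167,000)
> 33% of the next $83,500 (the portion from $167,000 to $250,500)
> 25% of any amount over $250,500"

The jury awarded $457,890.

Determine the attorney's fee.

$144,520.00

First $55,500 at 44% = $24,420.00
Next $111,500 at 36.5% = $40,697.50
Next $83,500 at 33% = $27,555.00
Remaining $207,390 at 25% = $51,847.50
Fee: $24,420.00 + $40,697.50 + $27,555.00 + $51,847.50 = $144,520.00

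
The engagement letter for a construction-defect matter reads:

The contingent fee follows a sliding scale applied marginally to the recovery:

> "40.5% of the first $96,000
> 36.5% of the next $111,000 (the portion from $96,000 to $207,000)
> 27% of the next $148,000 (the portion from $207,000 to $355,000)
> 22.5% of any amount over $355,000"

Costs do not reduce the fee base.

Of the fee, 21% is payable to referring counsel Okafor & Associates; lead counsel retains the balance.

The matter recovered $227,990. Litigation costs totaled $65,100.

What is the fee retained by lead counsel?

$67,199.22

Fee base is the gross recovery, $227,990; costs are reimbursed separately.
First $96,000 at 40.5% = $38,880.00
Next $111,000 at 36.5% = $40,515.00
Remaining $20,990 at 27% = $5,667.30
Fee: $38,880.00 + $40,515.00 + $5,667.30 = $85,062.30
Referral share: 21% of $85,062.30 = $17,863.08; lead counsel retains $85,062.30 − $17,863.08 = $67,199.22.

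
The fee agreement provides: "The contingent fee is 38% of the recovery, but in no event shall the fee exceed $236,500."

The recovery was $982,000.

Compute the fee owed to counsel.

$236,500.00

38% of $982,000 = $373,160.00
That exceeds the $236,500 cap, so the fee is capped at $236,500.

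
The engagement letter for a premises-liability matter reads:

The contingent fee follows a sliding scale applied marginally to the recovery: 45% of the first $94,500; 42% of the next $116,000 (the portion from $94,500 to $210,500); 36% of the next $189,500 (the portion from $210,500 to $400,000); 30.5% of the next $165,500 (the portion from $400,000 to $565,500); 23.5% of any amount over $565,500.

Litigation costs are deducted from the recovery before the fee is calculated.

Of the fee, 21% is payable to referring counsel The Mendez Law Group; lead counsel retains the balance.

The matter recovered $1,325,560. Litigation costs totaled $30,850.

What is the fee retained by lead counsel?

Fee base (net of costs): $1,325,560 − $30,850 = $1,294,710
First $94,500 at 45% = $42,525.00
Next $116,000 at 42% = $48,720.00
Next $189,500 at 36% = $68,220.00
Next $165,500 at 30.5% = $50,477.50
Remaining $729,210 at 23.5% = $171,364.35
Fee: $42,525.00 + $48,720.00 + $68,220.00 + $50,477.50 + $171,364.35 = $381,306.85
Referral share: 21% of $381,306.85 = $80,074.44; lead counsel retains $381,306.85 − $80,074.44 = $301,232.41.

$301,232.41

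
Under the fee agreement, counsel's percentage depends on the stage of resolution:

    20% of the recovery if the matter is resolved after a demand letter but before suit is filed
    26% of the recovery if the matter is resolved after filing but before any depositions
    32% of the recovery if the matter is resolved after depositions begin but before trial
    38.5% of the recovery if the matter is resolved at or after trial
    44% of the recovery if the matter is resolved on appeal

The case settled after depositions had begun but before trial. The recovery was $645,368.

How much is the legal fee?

$206,517.76

The matter settled after depositions had begun but before trial, so the 32% rate applies.
$645,368 × 32% = $206,517.76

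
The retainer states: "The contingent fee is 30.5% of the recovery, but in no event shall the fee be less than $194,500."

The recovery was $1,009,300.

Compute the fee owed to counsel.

30.5% of $1,009,300 = $307,836.50
That exceeds the $194,500 minimum.

$307,836.50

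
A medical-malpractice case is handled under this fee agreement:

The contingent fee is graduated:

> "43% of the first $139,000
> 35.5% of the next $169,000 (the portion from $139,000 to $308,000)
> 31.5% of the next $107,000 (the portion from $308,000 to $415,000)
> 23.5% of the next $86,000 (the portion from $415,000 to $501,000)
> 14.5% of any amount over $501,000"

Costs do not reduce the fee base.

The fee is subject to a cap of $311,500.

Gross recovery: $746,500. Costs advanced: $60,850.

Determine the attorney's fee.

$209,277.50

Fee base is the gross recovery, $746,500; costs are reimbursed separately.
First $139,000 at 43% = $59,770.00
Next $169,000 at 35.5% = $59,995.00
Next $107,000 at 31.5% = $33,705.00
Next $86,000 at 23.5% = $20,210.00
Remaining $245,500 at 14.5% = $35,597.50
Fee: $59,770.00 + $59,995.00 + $33,705.00 + $20,210.00 + $35,597.50 = $209,277.50
$209,277.50 is under the $311,500 cap.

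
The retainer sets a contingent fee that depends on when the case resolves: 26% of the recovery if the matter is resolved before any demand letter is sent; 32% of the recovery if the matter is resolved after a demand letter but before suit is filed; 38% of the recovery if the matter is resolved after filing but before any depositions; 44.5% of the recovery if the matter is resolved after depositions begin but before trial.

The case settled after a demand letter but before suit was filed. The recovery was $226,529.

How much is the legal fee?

The matter settled after a demand letter but before suit was filed, so the 32% rate applies.
$226,529 × 32% = $72,489.28

$72,489.28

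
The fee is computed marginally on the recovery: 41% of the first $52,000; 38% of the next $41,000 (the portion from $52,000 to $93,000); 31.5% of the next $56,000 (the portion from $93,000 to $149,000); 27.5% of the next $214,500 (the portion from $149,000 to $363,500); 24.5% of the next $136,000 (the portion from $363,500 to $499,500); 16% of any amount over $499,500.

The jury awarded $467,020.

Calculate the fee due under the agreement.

$138,889.90

First $52,000 at 41% = $21,320.00
Next $41,000 at 38% = $15,580.00
Next $56,000 at 31.5% = $17,640.00
Next $214,500 at 27.5% = $58,987.50
Remaining $103,520 at 24.5% = $25,362.40
Fee: $21,320.00 + $15,580.00 + $17,640.00 + $58,987.50 + $25,362.40 = $138,889.90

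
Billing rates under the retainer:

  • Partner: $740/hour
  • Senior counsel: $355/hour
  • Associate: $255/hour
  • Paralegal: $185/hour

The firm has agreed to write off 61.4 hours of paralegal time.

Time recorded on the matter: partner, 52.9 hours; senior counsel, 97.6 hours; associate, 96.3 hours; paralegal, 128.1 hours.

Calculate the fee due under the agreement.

Partner: 52.9 × $740 = $39,146.00
Senior counsel: 97.6 × $355 = $34,648.00
Associate: 96.3 × $255 = $24,556.50
Paralegal: 128.1 × $185 = $23,698.50
Subtotal: $122,049.00
Write-off: 61.4 × $185 = $11,359.00
Total: $122,049.00 − $11,359.00 = $110,690.00

$110,690.00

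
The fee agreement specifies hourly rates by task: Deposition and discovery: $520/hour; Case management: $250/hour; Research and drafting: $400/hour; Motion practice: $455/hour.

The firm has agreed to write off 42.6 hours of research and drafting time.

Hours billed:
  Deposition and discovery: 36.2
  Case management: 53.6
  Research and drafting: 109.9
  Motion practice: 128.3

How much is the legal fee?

Deposition and discovery: 36.2 × $520 = $18,824.00
Case management: 53.6 × $250 = $13,400.00
Research and drafting: 109.9 × $400 = $43,960.00
Motion practice: 128.3 × $455 = $58,376.50
Subtotal: $134,560.50
Write-off: 42.6 × $400 = $17,040.00
Total: $134,560.50 − $17,040.00 = $117,520.50

$117,520.50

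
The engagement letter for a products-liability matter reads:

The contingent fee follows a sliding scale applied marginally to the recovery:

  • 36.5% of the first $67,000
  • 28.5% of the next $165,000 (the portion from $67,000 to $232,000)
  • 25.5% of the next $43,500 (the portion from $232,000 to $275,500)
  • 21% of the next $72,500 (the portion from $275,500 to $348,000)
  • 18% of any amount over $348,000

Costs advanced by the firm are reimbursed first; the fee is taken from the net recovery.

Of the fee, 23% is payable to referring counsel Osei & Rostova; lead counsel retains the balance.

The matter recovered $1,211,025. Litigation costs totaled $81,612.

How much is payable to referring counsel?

$54,843.92

Fee base (net of costs): $1,211,025 − $81,612 = $1,129,413
First $67,000 at 36.5% = $24,455.00
Next $165,000 at 28.5% = $47,025.00
Next $43,500 at 25.5% = $11,092.50
Next $72,500 at 21% = $15,225.00
Remaining $781,413 at 18% = $140,654.34
Fee: $24,455.00 + $47,025.00 + $11,092.50 + $15,225.00 + $140,654.34 = $238,451.84
Referral share: 23% of $238,451.84 = $54,843.92; lead counsel retains $238,451.84 − $54,843.92 = $183,607.92.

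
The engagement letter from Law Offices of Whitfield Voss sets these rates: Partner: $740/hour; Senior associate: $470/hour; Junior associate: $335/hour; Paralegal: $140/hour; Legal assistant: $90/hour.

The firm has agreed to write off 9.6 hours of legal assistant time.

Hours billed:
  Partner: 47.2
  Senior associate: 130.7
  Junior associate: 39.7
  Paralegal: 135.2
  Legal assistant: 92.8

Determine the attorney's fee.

Partner: 47.2 × $740 = $34,928.00
Senior associate: 130.7 × $470 = $61,429.00
Junior associate: 39.7 × $335 = $13,299.50
Paralegal: 135.2 × $140 = $18,928.00
Legal assistant: 92.8 × $90 = $8,352.00
Subtotal: $136,936.50
Write-off: 9.6 × $90 = $864.00
Total: $136,936.50 − $864.00 = $136,072.50

$136,072.50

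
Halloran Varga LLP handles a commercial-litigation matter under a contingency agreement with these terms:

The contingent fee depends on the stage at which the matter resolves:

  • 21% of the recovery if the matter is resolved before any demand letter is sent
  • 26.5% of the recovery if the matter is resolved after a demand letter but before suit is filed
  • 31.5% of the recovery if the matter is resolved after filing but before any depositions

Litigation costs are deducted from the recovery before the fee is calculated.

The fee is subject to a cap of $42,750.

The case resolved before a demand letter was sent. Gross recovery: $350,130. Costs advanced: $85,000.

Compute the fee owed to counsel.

Fee base (net of costs): $350,130 − $85,000 = $265,130
The matter resolved before a demand letter was sent, so the 21% rate applies.
$265,130 × 21% = $55,677.30
$55,677.30 exceeds the $42,750 cap, so the fee is capped at $42,750.00.

$42,750.00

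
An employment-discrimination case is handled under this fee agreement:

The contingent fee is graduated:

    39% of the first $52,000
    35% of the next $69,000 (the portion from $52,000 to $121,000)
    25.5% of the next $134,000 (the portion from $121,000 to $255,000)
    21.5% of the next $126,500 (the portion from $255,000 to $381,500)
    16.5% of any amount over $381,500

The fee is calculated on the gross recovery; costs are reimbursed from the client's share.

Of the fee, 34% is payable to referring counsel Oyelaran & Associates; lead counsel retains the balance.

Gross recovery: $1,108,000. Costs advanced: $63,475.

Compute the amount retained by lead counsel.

Fee base is the gross recovery, $1,108,000; costs are reimbursed separately.
First $52,000 at 39% = $20,280.00
Next $69,000 at 35% = $24,150.00
Next $134,000 at 25.5% = $34,170.00
Next $126,500 at 21.5% = $27,197.50
Remaining $726,500 at 16.5% = $119,872.50
Fee: $20,280.00 + $24,150.00 + $34,170.00 + $27,197.50 + $119,872.50 = $225,670.00
Referral share: 34% of $225,670.00 = $76,727.80; lead counsel retains $225,670.00 − $76,727.80 = $148,942.20.

$148,942.20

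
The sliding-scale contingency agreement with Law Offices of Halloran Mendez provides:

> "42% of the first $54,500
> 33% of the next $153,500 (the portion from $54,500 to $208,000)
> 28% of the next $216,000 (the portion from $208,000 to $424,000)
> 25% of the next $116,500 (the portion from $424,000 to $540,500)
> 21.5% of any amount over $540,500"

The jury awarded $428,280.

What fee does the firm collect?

$135,095.00

First $54,500 at 42% = $22,890.00
Next $153,500 at 33% = $50,655.00
Next $216,000 at 28% = $60,480.00
Remaining $4,280 at 25% = $1,070.00
Fee: $22,890.00 + $50,655.00 + $60,480.00 + $1,070.00 = $135,095.00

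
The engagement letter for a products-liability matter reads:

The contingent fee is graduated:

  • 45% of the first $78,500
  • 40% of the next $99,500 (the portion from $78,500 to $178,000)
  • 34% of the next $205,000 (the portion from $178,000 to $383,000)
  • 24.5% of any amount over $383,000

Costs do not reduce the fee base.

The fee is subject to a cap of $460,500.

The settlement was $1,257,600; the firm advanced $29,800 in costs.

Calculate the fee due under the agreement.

Fee base is the gross recovery, $1,257,600; costs are reimbursed separately.
First $78,500 at 45% = $35,325.00
Next $99,500 at 40% = $39,800.00
Next $205,000 at 34% = $69,700.00
Remaining $874,600 at 24.5% = $214,277.00
Fee: $35,325.00 + $39,800.00 + $69,700.00 + $214,277.00 = $359,102.00
$359,102.00 is under the $460,500 cap.

$359,102.00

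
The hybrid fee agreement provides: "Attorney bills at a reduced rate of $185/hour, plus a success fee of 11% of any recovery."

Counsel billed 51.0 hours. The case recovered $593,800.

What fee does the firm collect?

$74,753.00

Hourly: 51.0 × $185 = $9,435.00
Success fee: 11% of $593,800 = $65,318.00
Total: $9,435.00 + $65,318.00 = $74,753.00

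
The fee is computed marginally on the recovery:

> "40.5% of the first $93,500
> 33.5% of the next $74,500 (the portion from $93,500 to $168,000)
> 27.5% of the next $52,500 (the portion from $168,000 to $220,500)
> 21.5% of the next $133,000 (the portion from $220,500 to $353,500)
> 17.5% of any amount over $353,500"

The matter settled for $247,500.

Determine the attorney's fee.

First $93,500 at 40.5% = $37,867.50
Next $74,500 at 33.5% = $24,957.50
Next $52,500 at 27.5% = $14,437.50
Remaining $27,000 at 21.5% = $5,805.00
Fee: $37,867.50 + $24,957.50 + $14,437.50 + $5,805.00 = $83,067.50

$83,067.50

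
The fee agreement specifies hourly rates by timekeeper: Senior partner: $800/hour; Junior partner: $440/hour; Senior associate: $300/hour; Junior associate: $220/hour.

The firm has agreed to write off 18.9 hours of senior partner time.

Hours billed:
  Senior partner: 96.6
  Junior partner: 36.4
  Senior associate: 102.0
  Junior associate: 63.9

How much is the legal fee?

Senior partner: 96.6 × $800 = $77,280.00
Junior partner: 36.4 × $440 = $16,016.00
Senior associate: 102.0 × $300 = $30,600.00
Junior associate: 63.9 × $220 = $14,058.00
Subtotal: $137,954.00
Write-off: 18.9 × $800 = $15,120.00
Total: $137,954.00 − $15,120.00 = $122,834.00

$122,834.00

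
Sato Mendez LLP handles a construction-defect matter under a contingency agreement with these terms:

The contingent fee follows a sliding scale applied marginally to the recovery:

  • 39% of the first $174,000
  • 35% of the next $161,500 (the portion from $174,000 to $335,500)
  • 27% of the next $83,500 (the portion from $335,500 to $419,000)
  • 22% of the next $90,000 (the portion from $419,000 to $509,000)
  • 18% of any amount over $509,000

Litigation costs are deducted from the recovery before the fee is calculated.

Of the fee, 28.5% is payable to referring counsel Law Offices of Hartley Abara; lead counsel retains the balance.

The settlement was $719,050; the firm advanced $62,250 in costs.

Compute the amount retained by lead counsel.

$138,233.81

Fee base (net of costs): $719,050 − $62,250 = $656,800
First $174,000 at 39% = $67,860.00
Next $161,500 at 35% = $56,525.00
Next $83,500 at 27% = $22,545.00
Next $90,000 at 22% = $19,800.00
Remaining $147,800 at 18% = $26,604.00
Fee: $67,860.00 + $56,525.00 + $22,545.00 + $19,800.00 + $26,604.00 = $193,334.00
Referral share: 28.5% of $193,334.00 = $55,100.19; lead counsel retains $193,334.00 − $55,100.19 = $138,233.81.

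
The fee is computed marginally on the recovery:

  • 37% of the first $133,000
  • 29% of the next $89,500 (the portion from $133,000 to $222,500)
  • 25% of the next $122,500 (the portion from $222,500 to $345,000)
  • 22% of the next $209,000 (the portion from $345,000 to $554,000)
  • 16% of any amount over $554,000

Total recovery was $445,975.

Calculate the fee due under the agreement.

$128,004.50

First $133,000 at 37% = $49,210.00
Next $89,500 at 29% = $25,955.00
Next $122,500 at 25% = $30,625.00
Remaining $100,975 at 22% = $22,214.50
Fee: $49,210.00 + $25,955.00 + $30,625.00 + $22,214.50 = $128,004.50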